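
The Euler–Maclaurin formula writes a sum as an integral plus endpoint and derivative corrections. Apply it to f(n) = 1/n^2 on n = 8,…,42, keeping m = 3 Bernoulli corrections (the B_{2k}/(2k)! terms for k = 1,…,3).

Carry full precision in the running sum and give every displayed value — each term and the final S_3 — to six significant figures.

Integral: ∫_8^42 1/x^2 dx = 0.101190.
½[f(8) + f(42)] = ½[0.0156250 + 0.000566893] = 0.00809595.
Integral + boundary = 0.109286.
Order-1 term: 1/12 · (-2.69949e-05 − (-0.00390625)) = 0.000323271.
After k=1: 0.109610.
Order-2 term: −1/720 · (-1.83639e-07 − (-0.000732422)) = -1.01700e-06.
After k=2: 0.109609.
Order-3 term: 1/30240 · (-3.12311e-09 − (-0.000343323)) = 1.13532e-08.

S_3 ≈ 0.109609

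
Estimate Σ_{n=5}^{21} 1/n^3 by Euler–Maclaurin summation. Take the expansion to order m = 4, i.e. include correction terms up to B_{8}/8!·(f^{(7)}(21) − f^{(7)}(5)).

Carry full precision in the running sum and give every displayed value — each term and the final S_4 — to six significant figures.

S_4 ≈ 0.0233138

∫_5^21 1/x^3 dx evaluates to 0.0188662.
½[f(5) + f(21)] = ½[0.00800000 + 0.000107980] = 0.00405399.
So far: 0.0229202.
k=1: B_{2}/(2)! × [f^{(1)}(21) − f^{(1)}(5)] = 1/12 × (-1.54257e-05 − (-0.00480000)) = 0.000398715.
After k=1: 0.0233189.
k=2: B_{4}/(4)! × [f^{(3)}(21) − f^{(3)}(5)] = −1/720 × (-6.99577e-07 − (-0.00384000)) = -5.33236e-06.
After k=2: 0.0233136.
k=3: B_{6}/(6)! × [f^{(5)}(21) − f^{(5)}(5)] = 1/30240 × (-6.66264e-08 − (-0.00645120)) = 2.13331e-07.
After k=3: 0.0233138.
k=4: B_{8}/(8)! × [f^{(7)}(21) − f^{(7)}(5)] = −1/1209600 × (-1.08778e-08 − (-0.0185795)) = -1.53600e-08.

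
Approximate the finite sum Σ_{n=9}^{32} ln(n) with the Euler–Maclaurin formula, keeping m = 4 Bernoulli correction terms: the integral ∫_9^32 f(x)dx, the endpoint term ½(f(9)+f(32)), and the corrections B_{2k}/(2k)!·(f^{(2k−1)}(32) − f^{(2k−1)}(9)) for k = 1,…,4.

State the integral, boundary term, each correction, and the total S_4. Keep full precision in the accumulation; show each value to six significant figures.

S_4 ≈ 70.9534

The integral term ∫_9^32 ln(x) dx = 68.1285.
Boundary: ½(f(9) + f(32)) = ½(2.19722 + 3.46574) = 2.83148.
So far: 70.9600.
k=1: B_{2}/(2)! × [f^{(1)}(32) − f^{(1)}(9)] = 1/12 × (0.0312500 − 0.111111) = -0.00665509.
Partial sum through k=1: 70.9534.
k=2: B_{4}/(4)! × [f^{(3)}(32) − f^{(3)}(9)] = −1/720 × (6.10352e-05 − 0.00274348) = 3.72562e-06.
Partial sum through k=2: 70.9534.
k=3: B_{6}/(6)! × [f^{(5)}(32) − f^{(5)}(9)] = 1/30240 × (7.15256e-07 − 0.000406442) = -1.34169e-08.
Partial sum through k=3: 70.9534.
k=4: B_{8}/(8)! × [f^{(7)}(32) − f^{(7)}(9)] = −1/1209600 × (2.09548e-08 − 0.000150534) = 1.24432e-10.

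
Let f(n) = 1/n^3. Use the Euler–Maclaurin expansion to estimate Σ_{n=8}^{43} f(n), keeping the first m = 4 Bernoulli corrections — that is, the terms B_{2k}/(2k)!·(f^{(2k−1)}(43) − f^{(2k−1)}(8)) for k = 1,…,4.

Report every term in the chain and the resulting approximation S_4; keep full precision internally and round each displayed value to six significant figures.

Integral: ∫_8^43 1/x^3 dx = 0.00754208.
Boundary: ½(f(8) + f(43)) = ½(0.00195312 + 1.25775e-05) = 0.000982851.
Running total after boundary: 0.00852493.
Correction k=1: B_{2}/2! · (f^{(1)}(43) − f^{(1)}(8)) = 1/12 · (-8.77501e-07 − (-0.000732422)) = 6.09620e-05.
Running total after k=1: 0.00858590.
Correction k=2: B_{4}/4! · (f^{(3)}(43) − f^{(3)}(8)) = −1/720 · (-9.49162e-09 − (-0.000228882)) = -3.17878e-07.
Running total after k=2: 0.00858558.
Correction k=3: B_{6}/6! · (f^{(5)}(43) − f^{(5)}(8)) = 1/30240 · (-2.15602e-10 − (-0.000150204)) = 4.96705e-09.
Running total after k=3: 0.00858558.
Correction k=4: B_{8}/8! · (f^{(7)}(43) − f^{(7)}(8)) = −1/1209600 · (-8.39554e-12 − (-0.000168979)) = -1.39698e-10.

S_4 ≈ 0.00858558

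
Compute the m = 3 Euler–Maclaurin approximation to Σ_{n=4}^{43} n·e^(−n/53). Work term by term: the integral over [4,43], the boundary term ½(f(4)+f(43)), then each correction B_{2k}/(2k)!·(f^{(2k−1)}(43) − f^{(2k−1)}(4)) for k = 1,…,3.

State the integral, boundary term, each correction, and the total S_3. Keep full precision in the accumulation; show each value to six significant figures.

∫_4^43 x·e^(−x/53) dx evaluates to 540.941.
½[f(4) + f(43)] = ½[3.70922 + 19.1036] = 11.4064.
Integral + boundary = 552.347.
Correction k=1: B_{2}/2! · (f^{(1)}(43) − f^{(1)}(4)) = 1/12 · (0.0838247 − 0.857321) = -0.0644580.
Partial sum through k=1: 552.283.
Correction k=2: B_{4}/4! · (f^{(3)}(43) − f^{(3)}(4)) = −1/720 · (0.000346161 − 0.000965444) = 8.60115e-07.
Partial sum through k=2: 552.283.
Correction k=3: B_{6}/6! · (f^{(5)}(43) − f^{(5)}(4)) = 1/30240 · (2.35842e-07 − 5.78741e-07) = -1.13392e-11.

S_3 ≈ 552.283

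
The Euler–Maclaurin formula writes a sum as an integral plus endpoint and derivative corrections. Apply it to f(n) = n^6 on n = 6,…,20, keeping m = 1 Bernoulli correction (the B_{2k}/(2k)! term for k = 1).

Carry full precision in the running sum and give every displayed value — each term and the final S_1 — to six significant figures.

∫_6^20 x^6 dx evaluates to 1.82817e+08.
½[f(6) + f(20)] = ½[46656.0 + 6.40000e+07] = 3.20233e+07.
Running total after boundary: 2.14840e+08.
Correction k=1: B_{2}/2! · (f^{(1)}(20) − f^{(1)}(6)) = 1/12 · (1.92000e+07 − 46656.0) = 1.59611e+06.

S_1 ≈ 2.16437e+08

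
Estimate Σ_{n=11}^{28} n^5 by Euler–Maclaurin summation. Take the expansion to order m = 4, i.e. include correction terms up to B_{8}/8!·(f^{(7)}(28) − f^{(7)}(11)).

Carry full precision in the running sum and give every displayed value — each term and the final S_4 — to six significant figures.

∫_11^28 x^5 dx evaluates to 8.00198e+07.
Endpoint term: (f(11) + f(28))/2 = (161051 + 1.72104e+07)/2 = 8.68571e+06.
So far: 8.87055e+07.
Correction k=1: B_{2}/2! · (f^{(1)}(28) − f^{(1)}(11)) = 1/12 · (3.07328e+06 − 73205.0) = 250006.
After k=1: 8.89555e+07.
Correction k=2: B_{4}/4! · (f^{(3)}(28) − f^{(3)}(11)) = −1/720 · (47040.0 − 7260.00) = -55.2500.
After k=2: 8.89555e+07.
Correction k=3: B_{6}/6! · (f^{(5)}(28) − f^{(5)}(11)) = 1/30240 · (120.000 − 120.000) = 0.00000.
After k=3: 8.89555e+07.
Correction k=4: B_{8}/8! · (f^{(7)}(28) − f^{(7)}(11)) = −1/1209600 · (0.00000 − 0.00000) = 0.00000.

S_4 ≈ 8.89555e+07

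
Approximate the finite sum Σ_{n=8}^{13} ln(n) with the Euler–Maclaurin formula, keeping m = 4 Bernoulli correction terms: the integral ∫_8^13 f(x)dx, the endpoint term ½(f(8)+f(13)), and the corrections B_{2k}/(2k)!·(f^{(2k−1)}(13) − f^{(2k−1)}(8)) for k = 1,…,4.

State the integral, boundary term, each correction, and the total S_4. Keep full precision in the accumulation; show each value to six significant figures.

S_4 ≈ 14.0270

The integral term ∫_8^13 ln(x) dx = 11.7088.
½[f(8) + f(13)] = ½[2.07944 + 2.56495] = 2.32220.
So far: 14.0310.
Correction k=1: B_{2}/2! · (f^{(1)}(13) − f^{(1)}(8)) = 1/12 · (0.0769231 − 0.125000) = -0.00400641.
Running total after k=1: 14.0270.
Correction k=2: B_{4}/4! · (f^{(3)}(13) − f^{(3)}(8)) = −1/720 · (0.000910332 − 0.00390625) = 4.16100e-06.
Running total after k=2: 14.0270.
Correction k=3: B_{6}/6! · (f^{(5)}(13) − f^{(5)}(8)) = 1/30240 · (6.46390e-05 − 0.000732422) = -2.20828e-08.
Running total after k=3: 14.0270.
Correction k=4: B_{8}/8! · (f^{(7)}(13) − f^{(7)}(8)) = −1/1209600 · (1.14744e-05 − 0.000343323) = 2.74346e-10.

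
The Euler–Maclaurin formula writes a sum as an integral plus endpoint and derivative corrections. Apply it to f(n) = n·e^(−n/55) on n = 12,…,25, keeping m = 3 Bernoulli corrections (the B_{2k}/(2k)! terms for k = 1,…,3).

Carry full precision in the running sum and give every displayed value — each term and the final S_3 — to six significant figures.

S_3 ≈ 182.558

∫_12^25 x·e^(−x/55) dx evaluates to 169.823.
½[f(12) + f(25)] = ½[9.64775 + 15.8684] = 12.7581.
Running total after boundary: 182.581.
k=1: B_{2}/(2)! × [f^{(1)}(25) − f^{(1)}(12)] = 1/12 × (0.346220 − 0.628566) = -0.0235288.
After k=1: 182.558.
k=2: B_{4}/(4)! × [f^{(3)}(25) − f^{(3)}(12)] = −1/720 × (0.000534113 − 0.000739347) = 2.85047e-07.
After k=2: 182.558.
k=3: B_{6}/(6)! × [f^{(5)}(25) − f^{(5)}(12)] = 1/30240 × (3.15297e-07 − 4.20133e-07) = -3.46681e-12.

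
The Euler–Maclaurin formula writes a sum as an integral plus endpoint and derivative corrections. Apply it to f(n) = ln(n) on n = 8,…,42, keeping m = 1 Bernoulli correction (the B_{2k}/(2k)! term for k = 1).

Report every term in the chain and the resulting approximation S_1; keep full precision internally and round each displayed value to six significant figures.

S_1 ≈ 109.247

∫_8^42 ln(x) dx evaluates to 106.347.
½[f(8) + f(42)] = ½[2.07944 + 3.73767] = 2.90856.
Running total after boundary: 109.255.
Order-1 term: 1/12 · (0.0238095 − 0.125000) = -0.00843254.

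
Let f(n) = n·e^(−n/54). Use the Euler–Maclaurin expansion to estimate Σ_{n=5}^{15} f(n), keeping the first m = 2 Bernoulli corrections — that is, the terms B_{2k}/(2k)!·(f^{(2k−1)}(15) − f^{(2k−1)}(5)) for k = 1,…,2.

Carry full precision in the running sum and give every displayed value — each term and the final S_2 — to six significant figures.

S_2 ≈ 89.8670

The integral term ∫_5^15 x·e^(−x/54) dx = 81.9304.
Endpoint term: (f(5) + f(15))/2 = (4.55782 + 11.3620)/2 = 7.95990.
Integral + boundary = 89.8903.
Correction k=1: B_{2}/2! · (f^{(1)}(15) − f^{(1)}(5)) = 1/12 · (0.547058 − 0.827161) = -0.0233419.
Partial sum through k=1: 89.8670.
Correction k=2: B_{4}/4! · (f^{(3)}(15) − f^{(3)}(5)) = −1/720 · (0.000707129 − 0.000908879) = 2.80208e-07.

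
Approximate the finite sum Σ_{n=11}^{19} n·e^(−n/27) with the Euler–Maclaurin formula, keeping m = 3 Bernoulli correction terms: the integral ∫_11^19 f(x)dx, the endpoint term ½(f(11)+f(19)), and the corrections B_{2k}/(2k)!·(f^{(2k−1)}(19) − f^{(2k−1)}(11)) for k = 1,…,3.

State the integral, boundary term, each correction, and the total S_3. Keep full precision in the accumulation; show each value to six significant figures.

S_3 ≈ 76.5329

∫_11^19 x·e^(−x/27) dx evaluates to 68.1939.
Endpoint term: (f(11) + f(19))/2 = (7.31910 + 9.40024)/2 = 8.35967.
Running total after boundary: 76.5535.
Order-1 term: 1/12 · (0.146592 − 0.394295) = -0.0206419.
Running total after k=1: 76.5329.
Order-2 term: −1/720 · (0.00155842 − 0.00236631) = 1.12207e-06.
Running total after k=2: 76.5329.
Order-3 term: 1/30240 · (3.99967e-06 − 5.75000e-06) = -5.78813e-11.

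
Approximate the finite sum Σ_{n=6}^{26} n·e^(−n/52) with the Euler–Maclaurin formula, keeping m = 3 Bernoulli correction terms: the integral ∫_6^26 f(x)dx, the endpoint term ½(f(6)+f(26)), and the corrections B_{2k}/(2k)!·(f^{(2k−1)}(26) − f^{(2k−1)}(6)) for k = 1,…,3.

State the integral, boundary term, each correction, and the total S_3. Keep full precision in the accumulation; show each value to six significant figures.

S_3 ≈ 237.756

∫_6^26 x·e^(−x/52) dx evaluates to 227.238.
½[f(6) + f(26)] = ½[5.34614 + 15.7698] = 10.5580.
So far: 237.796.
k=1: B_{2}/(2)! × [f^{(1)}(26) − f^{(1)}(6)] = 1/12 × (0.303265 − 0.788213) = -0.0404123.
Partial sum through k=1: 237.756.
k=2: B_{4}/(4)! × [f^{(3)}(26) − f^{(3)}(6)] = −1/720 × (0.000560772 − 0.000950540) = 5.41345e-07.
Partial sum through k=2: 237.756.
k=3: B_{6}/(6)! × [f^{(5)}(26) − f^{(5)}(6)] = 1/30240 × (3.73295e-07 − 5.95259e-07) = -7.34009e-12.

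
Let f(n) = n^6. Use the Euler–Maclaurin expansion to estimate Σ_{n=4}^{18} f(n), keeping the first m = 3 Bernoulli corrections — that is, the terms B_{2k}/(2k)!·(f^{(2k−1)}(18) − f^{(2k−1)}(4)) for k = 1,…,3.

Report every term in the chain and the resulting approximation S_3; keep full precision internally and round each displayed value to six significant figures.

S_3 ≈ 1.05409e+08

Integral: ∫_4^18 x^6 dx = 8.74577e+07.
½[f(4) + f(18)] = ½[4096.00 + 3.40122e+07] = 1.70082e+07.
So far: 1.04466e+08.
Correction k=1: B_{2}/2! · (f^{(1)}(18) − f^{(1)}(4)) = 1/12 · (1.13374e+07 − 6144.00) = 944272.
After k=1: 1.05410e+08.
Correction k=2: B_{4}/4! · (f^{(3)}(18) − f^{(3)}(4)) = −1/720 · (699840 − 7680.00) = -961.333.
After k=2: 1.05409e+08.
Correction k=3: B_{6}/6! · (f^{(5)}(18) − f^{(5)}(4)) = 1/30240 · (12960.0 − 2880.00) = 0.333333.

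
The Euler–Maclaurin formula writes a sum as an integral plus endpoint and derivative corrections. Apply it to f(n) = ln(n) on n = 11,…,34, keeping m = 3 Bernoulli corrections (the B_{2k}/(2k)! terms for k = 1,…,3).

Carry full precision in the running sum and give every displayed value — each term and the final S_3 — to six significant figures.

Integral: ∫_11^34 ln(x) dx = 70.5194.
Boundary: ½(f(11) + f(34)) = ½(2.39790 + 3.52636) = 2.96213.
Running total after boundary: 73.4815.
Order-1 term: 1/12 · (0.0294118 − 0.0909091) = -0.00512478.
Partial sum through k=1: 73.4764.
Order-2 term: −1/720 · (5.08854e-05 − 0.00150263) = 2.01631e-06.
Partial sum through k=2: 73.4764.
Order-3 term: 1/30240 · (5.28222e-07 − 0.000149021) = -4.91048e-09.

S_3 ≈ 73.4764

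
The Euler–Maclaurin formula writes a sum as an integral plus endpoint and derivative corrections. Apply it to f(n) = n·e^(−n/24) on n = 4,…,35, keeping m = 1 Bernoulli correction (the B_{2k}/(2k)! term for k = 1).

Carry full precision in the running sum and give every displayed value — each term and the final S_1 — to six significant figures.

S_1 ≈ 245.137

∫_4^35 x·e^(−x/24) dx evaluates to 239.441.
Endpoint term: (f(4) + f(35))/2 = (3.38593 + 8.14183)/2 = 5.76388.
Running total after boundary: 245.204.
k=1: B_{2}/(2)! × [f^{(1)}(35) − f^{(1)}(4)] = 1/12 × (-0.106619 − 0.705401) = -0.0676684.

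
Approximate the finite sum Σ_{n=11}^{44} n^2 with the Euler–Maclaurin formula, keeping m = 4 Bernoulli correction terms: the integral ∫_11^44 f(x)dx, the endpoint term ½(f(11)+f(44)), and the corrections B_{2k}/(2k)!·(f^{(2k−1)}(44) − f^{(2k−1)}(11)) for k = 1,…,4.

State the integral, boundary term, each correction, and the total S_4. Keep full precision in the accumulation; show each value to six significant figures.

∫_11^44 x^2 dx evaluates to 27951.0.
Boundary: ½(f(11) + f(44)) = ½(121.000 + 1936.00) = 1028.50.
So far: 28979.5.
k=1: B_{2}/(2)! × [f^{(1)}(44) − f^{(1)}(11)] = 1/12 × (88.0000 − 22.0000) = 5.50000.
After k=1: 28985.0.
k=2: B_{4}/(4)! × [f^{(3)}(44) − f^{(3)}(11)] = −1/720 × (0.00000 − 0.00000) = 0.00000.
After k=2: 28985.0.
k=3: B_{6}/(6)! × [f^{(5)}(44) − f^{(5)}(11)] = 1/30240 × (0.00000 − 0.00000) = 0.00000.
After k=3: 28985.0.
k=4: B_{8}/(8)! × [f^{(7)}(44) − f^{(7)}(11)] = −1/1209600 × (0.00000 − 0.00000) = 0.00000.

S_4 ≈ 28985.0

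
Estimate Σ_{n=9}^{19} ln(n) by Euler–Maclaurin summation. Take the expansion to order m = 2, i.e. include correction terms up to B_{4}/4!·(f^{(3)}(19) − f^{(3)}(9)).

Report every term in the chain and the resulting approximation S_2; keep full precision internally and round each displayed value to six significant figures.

Integral: ∫_9^19 ln(x) dx = 26.1693.
Endpoint term: (f(9) + f(19))/2 = (2.19722 + 2.94444)/2 = 2.57083.
Integral + boundary = 28.7402.
k=1: B_{2}/(2)! × [f^{(1)}(19) − f^{(1)}(9)] = 1/12 × (0.0526316 − 0.111111) = -0.00487329.
Running total after k=1: 28.7353.
k=2: B_{4}/(4)! × [f^{(3)}(19) − f^{(3)}(9)] = −1/720 × (0.000291588 − 0.00274348) = 3.40541e-06.

S_2 ≈ 28.7353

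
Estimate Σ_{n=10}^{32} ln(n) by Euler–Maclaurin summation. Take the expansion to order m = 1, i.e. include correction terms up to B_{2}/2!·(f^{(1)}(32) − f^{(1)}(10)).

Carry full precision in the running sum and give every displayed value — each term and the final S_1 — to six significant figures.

Integral: ∫_10^32 ln(x) dx = 65.8777.
½[f(10) + f(32)] = ½[2.30259 + 3.46574] = 2.88416.
So far: 68.7619.
Correction k=1: B_{2}/2! · (f^{(1)}(32) − f^{(1)}(10)) = 1/12 · (0.0312500 − 0.100000) = -0.00572917.

S_1 ≈ 68.7561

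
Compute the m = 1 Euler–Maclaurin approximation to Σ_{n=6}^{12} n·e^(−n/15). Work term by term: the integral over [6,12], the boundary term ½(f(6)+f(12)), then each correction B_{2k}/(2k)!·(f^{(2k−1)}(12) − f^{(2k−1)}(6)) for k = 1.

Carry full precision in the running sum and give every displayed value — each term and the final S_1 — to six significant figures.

S_1 ≈ 33.8535

∫_6^12 x·e^(−x/15) dx evaluates to 29.1726.
Boundary: ½(f(6) + f(12)) = ½(4.02192 + 5.39195) = 4.70693.
So far: 33.8795.
Correction k=1: B_{2}/2! · (f^{(1)}(12) − f^{(1)}(6)) = 1/12 · (0.0898658 − 0.402192) = -0.0260272.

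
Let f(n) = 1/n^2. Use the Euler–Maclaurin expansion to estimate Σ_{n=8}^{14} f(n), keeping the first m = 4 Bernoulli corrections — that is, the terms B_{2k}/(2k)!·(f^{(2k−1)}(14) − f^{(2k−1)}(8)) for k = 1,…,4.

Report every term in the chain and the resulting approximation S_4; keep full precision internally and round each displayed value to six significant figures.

Integral: ∫_8^14 1/x^2 dx = 0.0535714.
½[f(8) + f(14)] = ½[0.0156250 + 0.00510204] = 0.0103635.
Running total after boundary: 0.0639349.
Order-1 term: 1/12 · (-0.000728863 − (-0.00390625)) = 0.000264782.
Running total after k=1: 0.0641997.
Order-2 term: −1/720 · (-4.46243e-05 − (-0.000732422)) = -9.55274e-07.
Running total after k=2: 0.0641988.
Order-3 term: 1/30240 · (-6.83024e-06 − (-0.000343323)) = 1.11274e-08.
Running total after k=3: 0.0641988.
Order-4 term: −1/1209600 · (-1.95150e-06 − (-0.000300407)) = -2.46739e-10.

S_4 ≈ 0.0641988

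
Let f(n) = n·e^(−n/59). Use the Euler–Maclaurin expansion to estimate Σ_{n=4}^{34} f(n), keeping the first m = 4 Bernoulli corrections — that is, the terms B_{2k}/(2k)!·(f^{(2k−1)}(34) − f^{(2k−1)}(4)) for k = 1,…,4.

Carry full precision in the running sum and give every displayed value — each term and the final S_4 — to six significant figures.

∫_4^34 x·e^(−x/59) dx evaluates to 389.713.
Endpoint term: (f(4) + f(34))/2 = (3.73780 + 19.1077)/2 = 11.4227.
So far: 401.136.
Correction k=1: B_{2}/2! · (f^{(1)}(34) − f^{(1)}(4)) = 1/12 · (0.238131 − 0.871098) = -0.0527472.
Partial sum through k=1: 401.083.
Correction k=2: B_{4}/4! · (f^{(3)}(34) − f^{(3)}(4)) = −1/720 · (0.000391299 − 0.000787130) = 5.49765e-07.
Partial sum through k=2: 401.083.
Correction k=3: B_{6}/6! · (f^{(5)}(34) − f^{(5)}(4)) = 1/30240 · (2.05168e-07 − 3.80355e-07) = -5.79323e-12.
Partial sum through k=3: 401.083.
Correction k=4: B_{8}/8! · (f^{(7)}(34) − f^{(7)}(4)) = −1/1209600 · (8.55862e-11 − 1.53573e-10) = 5.62062e-17.

S_4 ≈ 401.083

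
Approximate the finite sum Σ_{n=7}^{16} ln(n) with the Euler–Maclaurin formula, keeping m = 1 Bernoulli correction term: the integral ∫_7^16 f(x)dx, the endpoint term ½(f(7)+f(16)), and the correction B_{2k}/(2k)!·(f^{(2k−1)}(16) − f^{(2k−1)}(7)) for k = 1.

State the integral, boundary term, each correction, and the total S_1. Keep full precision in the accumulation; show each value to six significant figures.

∫_7^16 ln(x) dx evaluates to 21.7400.
Boundary: ½(f(7) + f(16)) = ½(1.94591 + 2.77259) = 2.35925.
So far: 24.0993.
k=1: B_{2}/(2)! × [f^{(1)}(16) − f^{(1)}(7)] = 1/12 × (0.0625000 − 0.142857) = -0.00669643.

S_1 ≈ 24.0926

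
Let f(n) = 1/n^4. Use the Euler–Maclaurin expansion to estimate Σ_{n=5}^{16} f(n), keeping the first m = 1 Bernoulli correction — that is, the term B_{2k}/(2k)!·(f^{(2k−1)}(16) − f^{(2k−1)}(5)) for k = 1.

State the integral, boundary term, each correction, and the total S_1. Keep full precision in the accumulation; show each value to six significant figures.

The integral term ∫_5^16 1/x^4 dx = 0.00258529.
½[f(5) + f(16)] = ½[0.00160000 + 1.52588e-05] = 0.000807629.
Running total after boundary: 0.00339292.
Correction k=1: B_{2}/2! · (f^{(1)}(16) − f^{(1)}(5)) = 1/12 · (-3.81470e-06 − (-0.00128000)) = 0.000106349.

S_1 ≈ 0.00349926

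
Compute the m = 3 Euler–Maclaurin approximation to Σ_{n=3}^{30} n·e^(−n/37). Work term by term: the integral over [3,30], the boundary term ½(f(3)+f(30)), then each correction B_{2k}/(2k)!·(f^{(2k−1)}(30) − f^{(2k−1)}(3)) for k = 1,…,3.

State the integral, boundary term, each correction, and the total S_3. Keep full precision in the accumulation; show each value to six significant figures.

The integral term ∫_3^30 x·e^(−x/37) dx = 262.827.
½[f(3) + f(30)] = ½[2.76636 + 13.3349] = 8.05064.
Integral + boundary = 270.877.
Correction k=1: B_{2}/2! · (f^{(1)}(30) − f^{(1)}(3)) = 1/12 · (0.0840941 − 0.847353) = -0.0636049.
Running total after k=1: 270.814.
Correction k=2: B_{4}/4! · (f^{(3)}(30) − f^{(3)}(3)) = −1/720 · (0.000710803 − 0.00196610) = 1.74347e-06.
Running total after k=2: 270.814.
Correction k=3: B_{6}/6! · (f^{(5)}(30) − f^{(5)}(3)) = 1/30240 · (9.93556e-07 − 2.42019e-06) = -4.71771e-11.

S_3 ≈ 270.814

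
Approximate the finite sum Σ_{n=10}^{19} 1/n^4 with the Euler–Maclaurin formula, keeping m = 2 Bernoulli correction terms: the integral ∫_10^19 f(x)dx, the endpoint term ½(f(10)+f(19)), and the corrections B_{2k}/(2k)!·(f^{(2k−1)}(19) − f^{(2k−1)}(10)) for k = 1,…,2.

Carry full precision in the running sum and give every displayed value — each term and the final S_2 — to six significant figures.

∫_10^19 1/x^4 dx evaluates to 0.000284735.
½[f(10) + f(19)] = ½[0.000100000 + 7.67336e-06] = 5.38367e-05.
Integral + boundary = 0.000338572.
k=1: B_{2}/(2)! × [f^{(1)}(19) − f^{(1)}(10)] = 1/12 × (-1.61544e-06 − (-4.00000e-05)) = 3.19871e-06.
Running total after k=1: 0.000341771.
k=2: B_{4}/(4)! × [f^{(3)}(19) − f^{(3)}(10)] = −1/720 × (-1.34247e-07 − (-1.20000e-05)) = -1.64802e-08.

S_2 ≈ 0.000341754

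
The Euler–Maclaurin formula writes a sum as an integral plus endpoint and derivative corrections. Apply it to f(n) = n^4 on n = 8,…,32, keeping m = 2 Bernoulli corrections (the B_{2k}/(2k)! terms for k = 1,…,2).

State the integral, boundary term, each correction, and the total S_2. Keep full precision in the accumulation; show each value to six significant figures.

Integral: ∫_8^32 x^4 dx = 6.70433e+06.
Endpoint term: (f(8) + f(32))/2 = (4096.00 + 1.04858e+06)/2 = 526336.
So far: 7.23067e+06.
Order-1 term: 1/12 · (131072 − 2048.00) = 10752.0.
Partial sum through k=1: 7.24142e+06.
Order-2 term: −1/720 · (768.000 − 192.000) = -0.800000.

S_2 ≈ 7.24142e+06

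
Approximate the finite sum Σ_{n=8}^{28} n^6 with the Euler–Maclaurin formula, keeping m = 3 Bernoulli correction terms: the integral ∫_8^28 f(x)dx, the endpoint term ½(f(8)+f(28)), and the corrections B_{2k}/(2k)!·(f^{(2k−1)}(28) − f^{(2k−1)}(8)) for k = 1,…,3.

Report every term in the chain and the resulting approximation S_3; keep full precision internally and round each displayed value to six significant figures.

S_3 ≈ 2.17692e+09

The integral term ∫_8^28 x^6 dx = 1.92726e+09.
Boundary: ½(f(8) + f(28)) = ½(262144 + 4.81890e+08) = 2.41076e+08.
Integral + boundary = 2.16834e+09.
Correction k=1: B_{2}/2! · (f^{(1)}(28) − f^{(1)}(8)) = 1/12 · (1.03262e+08 − 196608) = 8.58880e+06.
Running total after k=1: 2.17693e+09.
Correction k=2: B_{4}/4! · (f^{(3)}(28) − f^{(3)}(8)) = −1/720 · (2.63424e+06 − 61440.0) = -3573.33.
Running total after k=2: 2.17692e+09.
Correction k=3: B_{6}/6! · (f^{(5)}(28) − f^{(5)}(8)) = 1/30240 · (20160.0 − 5760.00) = 0.476190.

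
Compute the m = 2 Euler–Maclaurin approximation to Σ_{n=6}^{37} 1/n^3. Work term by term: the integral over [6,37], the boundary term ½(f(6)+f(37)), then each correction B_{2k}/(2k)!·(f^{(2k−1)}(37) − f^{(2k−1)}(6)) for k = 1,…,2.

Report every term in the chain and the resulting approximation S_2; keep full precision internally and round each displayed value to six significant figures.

The integral term ∫_6^37 1/x^3 dx = 0.0135237.
Boundary: ½(f(6) + f(37)) = ½(0.00462963 + 1.97422e-05) = 0.00232469.
So far: 0.0158483.
Order-1 term: 1/12 · (-1.60072e-06 − (-0.00231481)) = 0.000192768.
Running total after k=1: 0.0160411.
Order-2 term: −1/720 · (-2.33852e-08 − (-0.00128601)) = -1.78609e-06.

S_2 ≈ 0.0160393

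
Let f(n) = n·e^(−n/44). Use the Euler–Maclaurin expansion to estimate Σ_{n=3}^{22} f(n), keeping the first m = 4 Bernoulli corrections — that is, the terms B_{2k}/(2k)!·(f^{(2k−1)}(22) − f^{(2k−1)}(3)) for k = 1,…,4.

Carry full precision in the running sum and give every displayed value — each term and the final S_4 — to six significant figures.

S_4 ≈ 178.360

∫_3^22 x·e^(−x/44) dx evaluates to 170.334.
Endpoint term: (f(3) + f(22))/2 = (2.80227 + 13.3437)/2 = 8.07297.
Running total after boundary: 178.407.
Correction k=1: B_{2}/2! · (f^{(1)}(22) − f^{(1)}(3)) = 1/12 · (0.303265 − 0.870403) = -0.0472614.
Partial sum through k=1: 178.360.
Correction k=2: B_{4}/4! · (f^{(3)}(22) − f^{(3)}(3)) = −1/720 · (0.000783227 − 0.00141456) = 8.76849e-07.
Partial sum through k=2: 178.360.
Correction k=3: B_{6}/6! · (f^{(5)}(22) − f^{(5)}(3)) = 1/30240 · (7.28207e-07 − 1.22909e-06) = -1.65638e-11.
Partial sum through k=3: 178.360.
Correction k=4: B_{8}/8! · (f^{(7)}(22) − f^{(7)}(3)) = −1/1209600 · (5.43313e-10 − 8.92319e-10) = 2.88530e-16.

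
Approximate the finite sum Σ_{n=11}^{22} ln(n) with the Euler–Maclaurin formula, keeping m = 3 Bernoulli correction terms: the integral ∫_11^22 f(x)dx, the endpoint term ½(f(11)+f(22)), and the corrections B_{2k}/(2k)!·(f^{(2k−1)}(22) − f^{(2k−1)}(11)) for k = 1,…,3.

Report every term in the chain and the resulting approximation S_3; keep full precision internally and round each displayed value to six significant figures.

S_3 ≈ 33.3668

∫_11^22 ln(x) dx evaluates to 30.6261.
Endpoint term: (f(11) + f(22))/2 = (2.39790 + 3.09104)/2 = 2.74447.
Running total after boundary: 33.3706.
Order-1 term: 1/12 · (0.0454545 − 0.0909091) = -0.00378788.
Partial sum through k=1: 33.3668.
Order-2 term: −1/720 · (0.000187829 − 0.00150263) = 1.82611e-06.
Partial sum through k=2: 33.3668.
Order-3 term: 1/30240 · (4.65691e-06 − 0.000149021) = -4.77395e-09.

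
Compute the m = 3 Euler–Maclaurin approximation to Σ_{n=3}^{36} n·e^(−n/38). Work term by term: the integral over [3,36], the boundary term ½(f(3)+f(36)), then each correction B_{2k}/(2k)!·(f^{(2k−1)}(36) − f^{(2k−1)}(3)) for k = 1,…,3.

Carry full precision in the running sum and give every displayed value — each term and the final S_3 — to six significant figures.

The integral term ∫_3^36 x·e^(−x/38) dx = 349.349.
½[f(3) + f(36)] = ½[2.77227 + 13.9594] = 8.36581.
So far: 357.714.
Order-1 term: 1/12 · (0.0204084 − 0.851134) = -0.0692271.
Partial sum through k=1: 357.645.
Order-2 term: −1/720 · (0.000551197 − 0.00186933) = 1.83074e-06.
Partial sum through k=2: 357.645.
Order-3 term: 1/30240 · (7.53643e-07 − 2.18091e-06) = -4.71979e-11.

S_3 ≈ 357.645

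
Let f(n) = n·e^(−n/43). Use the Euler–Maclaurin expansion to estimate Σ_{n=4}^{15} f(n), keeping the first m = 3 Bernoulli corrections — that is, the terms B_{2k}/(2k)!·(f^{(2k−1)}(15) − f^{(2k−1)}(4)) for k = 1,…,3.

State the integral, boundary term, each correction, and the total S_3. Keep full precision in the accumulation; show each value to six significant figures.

The integral term ∫_4^15 x·e^(−x/43) dx = 81.9424.
Endpoint term: (f(4) + f(15))/2 = (3.64469 + 10.5826)/2 = 7.11365.
So far: 89.0560.
Order-1 term: 1/12 · (0.459401 − 0.826412) = -0.0305843.
Partial sum through k=1: 89.0254.
Order-2 term: −1/720 · (0.00101158 − 0.00143253) = 5.84656e-07.
Partial sum through k=2: 89.0254.
Order-3 term: 1/30240 · (9.59820e-07 − 1.30780e-06) = -1.15072e-11.

S_3 ≈ 89.0254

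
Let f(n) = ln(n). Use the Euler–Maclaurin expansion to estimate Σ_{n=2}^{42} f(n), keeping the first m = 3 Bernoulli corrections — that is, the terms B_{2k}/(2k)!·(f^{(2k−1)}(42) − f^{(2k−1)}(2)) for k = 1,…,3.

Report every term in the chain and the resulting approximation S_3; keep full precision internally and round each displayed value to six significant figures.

S_3 ≈ 117.772

∫_2^42 ln(x) dx evaluates to 115.596.
½[f(2) + f(42)] = ½[0.693147 + 3.73767] = 2.21541.
Running total after boundary: 117.811.
k=1: B_{2}/(2)! × [f^{(1)}(42) − f^{(1)}(2)] = 1/12 × (0.0238095 − 0.500000) = -0.0396825.
After k=1: 117.772.
k=2: B_{4}/(4)! × [f^{(3)}(42) − f^{(3)}(2)] = −1/720 × (2.69949e-05 − 0.250000) = 0.000347185.
After k=2: 117.772.
k=3: B_{6}/(6)! × [f^{(5)}(42) − f^{(5)}(2)] = 1/30240 × (1.83639e-07 − 0.750000) = -2.48016e-05.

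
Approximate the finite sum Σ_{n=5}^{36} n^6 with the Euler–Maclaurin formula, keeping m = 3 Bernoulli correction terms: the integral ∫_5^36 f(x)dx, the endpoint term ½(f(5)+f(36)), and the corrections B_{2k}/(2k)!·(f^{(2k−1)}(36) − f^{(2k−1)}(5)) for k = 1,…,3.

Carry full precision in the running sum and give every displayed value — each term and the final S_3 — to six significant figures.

S_3 ≈ 1.23135e+10

∫_5^36 x^6 dx evaluates to 1.11949e+10.
Boundary: ½(f(5) + f(36)) = ½(15625.0 + 2.17678e+09) = 1.08840e+09.
Running total after boundary: 1.22833e+10.
Correction k=1: B_{2}/2! · (f^{(1)}(36) − f^{(1)}(5)) = 1/12 · (3.62797e+08 − 18750.0) = 3.02315e+07.
After k=1: 1.23135e+10.
Correction k=2: B_{4}/4! · (f^{(3)}(36) − f^{(3)}(5)) = −1/720 · (5.59872e+06 − 15000.0) = -7755.17.
After k=2: 1.23135e+10.
Correction k=3: B_{6}/6! · (f^{(5)}(36) − f^{(5)}(5)) = 1/30240 · (25920.0 − 3600.00) = 0.738095.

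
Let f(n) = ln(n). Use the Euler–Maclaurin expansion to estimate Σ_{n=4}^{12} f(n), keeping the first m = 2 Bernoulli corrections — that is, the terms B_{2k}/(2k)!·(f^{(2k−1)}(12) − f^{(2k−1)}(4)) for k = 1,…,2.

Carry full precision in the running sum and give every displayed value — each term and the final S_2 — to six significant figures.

S_2 ≈ 18.1955

The integral term ∫_4^12 ln(x) dx = 16.2737.
Endpoint term: (f(4) + f(12))/2 = (1.38629 + 2.48491)/2 = 1.93560.
Integral + boundary = 18.2093.
Correction k=1: B_{2}/2! · (f^{(1)}(12) − f^{(1)}(4)) = 1/12 · (0.0833333 − 0.250000) = -0.0138889.
Partial sum through k=1: 18.1954.
Correction k=2: B_{4}/4! · (f^{(3)}(12) − f^{(3)}(4)) = −1/720 · (0.00115741 − 0.0312500) = 4.17953e-05.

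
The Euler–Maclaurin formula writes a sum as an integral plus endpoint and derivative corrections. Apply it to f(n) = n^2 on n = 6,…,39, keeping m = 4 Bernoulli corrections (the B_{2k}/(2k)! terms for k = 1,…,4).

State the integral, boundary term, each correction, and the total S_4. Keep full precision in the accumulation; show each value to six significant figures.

∫_6^39 x^2 dx evaluates to 19701.0.
Boundary: ½(f(6) + f(39)) = ½(36.0000 + 1521.00) = 778.500.
Integral + boundary = 20479.5.
k=1: B_{2}/(2)! × [f^{(1)}(39) − f^{(1)}(6)] = 1/12 × (78.0000 − 12.0000) = 5.50000.
Partial sum through k=1: 20485.0.
k=2: B_{4}/(4)! × [f^{(3)}(39) − f^{(3)}(6)] = −1/720 × (0.00000 − 0.00000) = 0.00000.
Partial sum through k=2: 20485.0.
k=3: B_{6}/(6)! × [f^{(5)}(39) − f^{(5)}(6)] = 1/30240 × (0.00000 − 0.00000) = 0.00000.
Partial sum through k=3: 20485.0.
k=4: B_{8}/(8)! × [f^{(7)}(39) − f^{(7)}(6)] = −1/1209600 × (0.00000 − 0.00000) = 0.00000.

S_4 ≈ 20485.0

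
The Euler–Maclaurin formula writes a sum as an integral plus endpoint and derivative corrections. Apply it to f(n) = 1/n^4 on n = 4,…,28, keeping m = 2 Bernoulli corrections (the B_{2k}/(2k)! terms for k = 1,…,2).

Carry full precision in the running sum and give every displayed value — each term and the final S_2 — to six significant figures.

S_2 ≈ 0.00746242

The integral term ∫_4^28 1/x^4 dx = 0.00519315.
Boundary: ½(f(4) + f(28)) = ½(0.00390625 + 1.62693e-06) = 0.00195394.
Running total after boundary: 0.00714709.
k=1: B_{2}/(2)! × [f^{(1)}(28) − f^{(1)}(4)] = 1/12 × (-2.32418e-07 − (-0.00390625)) = 0.000325501.
Partial sum through k=1: 0.00747259.
k=2: B_{4}/(4)! × [f^{(3)}(28) − f^{(3)}(4)] = −1/720 × (-8.89355e-09 − (-0.00732422)) = -1.01725e-05.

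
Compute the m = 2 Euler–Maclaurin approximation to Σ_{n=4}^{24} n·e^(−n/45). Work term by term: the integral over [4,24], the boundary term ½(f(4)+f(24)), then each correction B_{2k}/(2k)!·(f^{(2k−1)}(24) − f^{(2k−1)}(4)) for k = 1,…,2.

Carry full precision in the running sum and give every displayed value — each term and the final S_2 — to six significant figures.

The integral term ∫_4^24 x·e^(−x/45) dx = 195.922.
Endpoint term: (f(4) + f(24))/2 = (3.65979 + 14.0795)/2 = 8.86965.
So far: 204.792.
Order-1 term: 1/12 · (0.273768 − 0.833619) = -0.0466542.
After k=1: 204.745.
Order-2 term: −1/720 · (0.000714598 − 0.00131532) = 8.34329e-07.

S_2 ≈ 204.745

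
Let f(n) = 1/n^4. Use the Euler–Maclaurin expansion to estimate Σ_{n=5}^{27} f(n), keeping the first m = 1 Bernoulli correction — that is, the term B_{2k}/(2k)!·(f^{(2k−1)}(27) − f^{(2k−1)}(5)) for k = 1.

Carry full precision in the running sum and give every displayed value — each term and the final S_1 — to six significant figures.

S_1 ≈ 0.00355732

The integral term ∫_5^27 1/x^4 dx = 0.00264973.
½[f(5) + f(27)] = ½[0.00160000 + 1.88168e-06] = 0.000800941.
Integral + boundary = 0.00345067.
Order-1 term: 1/12 · (-2.78767e-07 − (-0.00128000)) = 0.000106643.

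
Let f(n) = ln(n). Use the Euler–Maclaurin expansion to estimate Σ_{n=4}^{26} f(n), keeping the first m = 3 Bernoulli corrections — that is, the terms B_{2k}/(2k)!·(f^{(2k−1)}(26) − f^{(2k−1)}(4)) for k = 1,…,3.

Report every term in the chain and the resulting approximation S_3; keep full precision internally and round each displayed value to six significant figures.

S_3 ≈ 59.4699

Integral: ∫_4^26 ln(x) dx = 57.1653.
Endpoint term: (f(4) + f(26))/2 = (1.38629 + 3.25810)/2 = 2.32220.
Running total after boundary: 59.4875.
Correction k=1: B_{2}/2! · (f^{(1)}(26) − f^{(1)}(4)) = 1/12 · (0.0384615 − 0.250000) = -0.0176282.
Partial sum through k=1: 59.4699.
Correction k=2: B_{4}/4! · (f^{(3)}(26) − f^{(3)}(4)) = −1/720 · (0.000113792 − 0.0312500) = 4.32447e-05.
Partial sum through k=2: 59.4699.
Correction k=3: B_{6}/6! · (f^{(5)}(26) − f^{(5)}(4)) = 1/30240 · (2.01997e-06 − 0.0234375) = -7.74983e-07.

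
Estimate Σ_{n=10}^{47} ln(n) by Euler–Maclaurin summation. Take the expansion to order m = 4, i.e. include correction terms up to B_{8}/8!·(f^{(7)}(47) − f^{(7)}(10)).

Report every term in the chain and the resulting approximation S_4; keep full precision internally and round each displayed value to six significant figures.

S_4 ≈ 124.001

∫_10^47 ln(x) dx evaluates to 120.931.
½[f(10) + f(47)] = ½[2.30259 + 3.85015] = 3.07637.
Integral + boundary = 124.007.
k=1: B_{2}/(2)! × [f^{(1)}(47) − f^{(1)}(10)] = 1/12 × (0.0212766 − 0.100000) = -0.00656028.
After k=1: 124.001.
k=2: B_{4}/(4)! × [f^{(3)}(47) − f^{(3)}(10)] = −1/720 × (1.92636e-05 − 0.00200000) = 2.75102e-06.
After k=2: 124.001.
k=3: B_{6}/(6)! × [f^{(5)}(47) − f^{(5)}(10)] = 1/30240 × (1.04646e-07 − 0.000240000) = -7.93305e-09.
After k=3: 124.001.
k=4: B_{8}/(8)! × [f^{(7)}(47) − f^{(7)}(10)] = −1/1209600 × (1.42117e-09 − 7.20000e-05) = 5.95226e-11.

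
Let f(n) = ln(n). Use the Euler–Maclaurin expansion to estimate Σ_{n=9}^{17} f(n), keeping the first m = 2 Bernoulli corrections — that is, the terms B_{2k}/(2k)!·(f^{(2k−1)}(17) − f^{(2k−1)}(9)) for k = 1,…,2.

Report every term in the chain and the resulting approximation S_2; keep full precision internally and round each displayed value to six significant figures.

∫_9^17 ln(x) dx evaluates to 20.3896.
Boundary: ½(f(9) + f(17)) = ½(2.19722 + 2.83321) = 2.51522.
Integral + boundary = 22.9048.
k=1: B_{2}/(2)! × [f^{(1)}(17) − f^{(1)}(9)] = 1/12 × (0.0588235 − 0.111111) = -0.00435730.
After k=1: 22.9005.
k=2: B_{4}/(4)! × [f^{(3)}(17) − f^{(3)}(9)] = −1/720 × (0.000407083 − 0.00274348) = 3.24500e-06.

S_2 ≈ 22.9005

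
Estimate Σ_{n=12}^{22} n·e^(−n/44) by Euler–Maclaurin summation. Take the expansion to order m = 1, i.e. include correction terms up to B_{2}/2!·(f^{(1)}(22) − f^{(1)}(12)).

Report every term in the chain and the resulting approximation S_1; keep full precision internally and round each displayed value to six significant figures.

Integral: ∫_12^22 x·e^(−x/44) dx = 114.479.
Boundary: ½(f(12) + f(22)) = ½(9.13560 + 13.3437) = 11.2396.
So far: 125.719.
Order-1 term: 1/12 · (0.303265 − 0.553673) = -0.0208673.

S_1 ≈ 125.698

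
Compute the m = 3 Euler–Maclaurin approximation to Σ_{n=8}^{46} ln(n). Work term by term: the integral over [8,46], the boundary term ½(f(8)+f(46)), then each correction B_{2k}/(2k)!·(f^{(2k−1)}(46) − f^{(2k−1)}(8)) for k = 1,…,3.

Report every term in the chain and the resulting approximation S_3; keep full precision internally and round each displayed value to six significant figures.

The integral term ∫_8^46 ln(x) dx = 121.482.
Endpoint term: (f(8) + f(46))/2 = (2.07944 + 3.82864)/2 = 2.95404.
Running total after boundary: 124.436.
k=1: B_{2}/(2)! × [f^{(1)}(46) − f^{(1)}(8)] = 1/12 × (0.0217391 − 0.125000) = -0.00860507.
Running total after k=1: 124.427.
k=2: B_{4}/(4)! × [f^{(3)}(46) − f^{(3)}(8)] = −1/720 × (2.05474e-05 − 0.00390625) = 5.39681e-06.
Running total after k=2: 124.427.
k=3: B_{6}/(6)! × [f^{(5)}(46) − f^{(5)}(8)] = 1/30240 × (1.16526e-07 − 0.000732422) = -2.42164e-08.

S_3 ≈ 124.427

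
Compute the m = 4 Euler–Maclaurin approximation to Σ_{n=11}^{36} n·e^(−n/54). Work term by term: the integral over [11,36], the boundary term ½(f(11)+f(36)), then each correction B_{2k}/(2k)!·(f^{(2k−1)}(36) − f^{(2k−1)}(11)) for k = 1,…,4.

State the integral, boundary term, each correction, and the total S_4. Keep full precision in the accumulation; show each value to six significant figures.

S_4 ≈ 381.602

The integral term ∫_11^36 x·e^(−x/54) dx = 367.914.
½[f(11) + f(36)] = ½[8.97274 + 18.4830] = 13.7279.
Running total after boundary: 381.642.
Correction k=1: B_{2}/2! · (f^{(1)}(36) − f^{(1)}(11)) = 1/12 · (0.171139 − 0.649542) = -0.0398669.
Running total after k=1: 381.602.
Correction k=2: B_{4}/4! · (f^{(3)}(36) − f^{(3)}(11)) = −1/720 · (0.000410828 − 0.000782219) = 5.15821e-07.
Running total after k=2: 381.602.
Correction k=3: B_{6}/6! · (f^{(5)}(36) − f^{(5)}(11)) = 1/30240 · (2.61648e-07 − 4.60112e-07) = -6.56296e-12.
Running total after k=3: 381.602.
Correction k=4: B_{8}/8! · (f^{(7)}(36) − f^{(7)}(11)) = −1/1209600 · (1.31141e-10 − 2.23585e-10) = 7.64247e-17.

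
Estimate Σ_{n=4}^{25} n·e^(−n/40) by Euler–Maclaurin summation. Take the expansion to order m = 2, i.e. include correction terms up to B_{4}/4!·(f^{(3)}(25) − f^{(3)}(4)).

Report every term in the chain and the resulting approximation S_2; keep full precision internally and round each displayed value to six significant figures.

∫_4^25 x·e^(−x/40) dx evaluates to 200.834.
½[f(4) + f(25)] = ½[3.61935 + 13.3815] = 8.50044.
So far: 209.335.
Order-1 term: 1/12 · (0.200723 − 0.814354) = -0.0511359.
After k=1: 209.283.
Order-2 term: −1/720 · (0.000794529 − 0.00164002) = 1.17429e-06.

S_2 ≈ 209.283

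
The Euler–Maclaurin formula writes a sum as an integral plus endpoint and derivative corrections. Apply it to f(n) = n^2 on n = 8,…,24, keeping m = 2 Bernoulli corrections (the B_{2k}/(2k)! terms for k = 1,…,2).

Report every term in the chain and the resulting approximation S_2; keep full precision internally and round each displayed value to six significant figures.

S_2 ≈ 4760.00

Integral: ∫_8^24 x^2 dx = 4437.33.
Endpoint term: (f(8) + f(24))/2 = (64.0000 + 576.000)/2 = 320.000.
Integral + boundary = 4757.33.
Order-1 term: 1/12 · (48.0000 − 16.0000) = 2.66667.
After k=1: 4760.00.
Order-2 term: −1/720 · (0.00000 − 0.00000) = 0.00000.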